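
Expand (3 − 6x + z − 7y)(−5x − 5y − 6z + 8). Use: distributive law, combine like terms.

−63x − 71y − 10z + 24 + 30x^2 + 65xy + 31xz + 37yz − 6z^2 + 35y^2

(3 − 6x + z − 7y)(−5x − 5y − 6z + 8)
= −15x − 15y − 18z + 24 + 30x^2 + 30xy + 36xz − 48x − 5xz − 5yz − 6z^2 + 8z + 35xy + 35y^2 + 42yz − 56y    [distributive law]
= −63x − 71y − 10z + 24 + 30x^2 + 65xy + 31xz + 37yz − 6z^2 + 35y^2    [combine like terms]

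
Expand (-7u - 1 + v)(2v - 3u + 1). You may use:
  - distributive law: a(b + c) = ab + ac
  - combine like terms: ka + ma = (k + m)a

-17uv + 21u^2 - 4u - v - 1 + 2v^2

(-7u - 1 + v)(2v - 3u + 1)
= -14uv + 21u^2 - 7u - 2v + 3u - 1 + 2v^2 - 3uv + v    [distributive law]
= -17uv + 21u^2 - 4u - v - 1 + 2v^2    [combine like terms]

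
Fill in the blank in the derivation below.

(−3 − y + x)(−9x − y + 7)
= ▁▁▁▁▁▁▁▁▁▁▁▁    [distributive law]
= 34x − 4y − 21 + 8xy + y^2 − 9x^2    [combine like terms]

By distributive law:

27x + 3y − 21 + 9xy + y^2 − 7y − 9x^2 − xy + 7x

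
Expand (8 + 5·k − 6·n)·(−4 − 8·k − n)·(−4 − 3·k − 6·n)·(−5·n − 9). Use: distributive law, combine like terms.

(8 + 5·k − 6·n)·(−4 − 8·k − n)·(−4 − 3·k − 6·n)·(−5·n − 9)
= (−32 − 64·k − 8·n − 20·k − 40·k² − 5·k·n + 24·n + 48·k·n + 6·n²)·(−4 − 3·k − 6·n)·(−5·n − 9)    [distributive law]
= (−32 − 84·k + 16·n − 40·k² + 43·k·n + 6·n²)·(−4 − 3·k − 6·n)·(−5·n − 9)    [combine like terms]
= (128 + 96·k + 192·n + 336·k + 252·k² + 504·k·n − 64·n − 48·k·n − 96·n² + 160·k² + 120·k³ + 240·k²·n − 172·k·n − 129·k²·n − 258·k·n² − 24·n² − 18·k·n² − 36·n³)·(−5·n − 9)    [distributive law]
= (128 + 432·k + 128·n + 412·k² + 284·k·n − 120·n² + 120·k³ + 111·k²·n − 276·k·n² − 36·n³)·(−5·n − 9)    [combine like terms]
= −640·n − 1152 − 2160·k·n − 3888·k − 640·n² − 1152·n − 2060·k²·n − 3708·k² − 1420·k·n² − 2556·k·n + 600·n³ + 1080·n² − 600·k³·n − 1080·k³ − 555·k²·n² − 999·k²·n + 1380·k·n³ + 2484·k·n² + 180·n⁴ + 324·n³    [distributive law]
= −1792·n − 1152 − 4716·k·n − 3888·k + 440·n² − 3059·k²·n − 3708·k² + 1064·k·n² + 924·n³ − 600·k³·n − 1080·k³ − 555·k²·n² + 1380·k·n³ + 180·n⁴    [combine like terms]

−1792·n − 1152 − 4716·k·n − 3888·k + 440·n² − 3059·k²·n − 3708·k² + 1064·k·n² + 924·n³ − 600·k³·n − 1080·k³ − 555·k²·n² + 1380·k·n³ + 180·n⁴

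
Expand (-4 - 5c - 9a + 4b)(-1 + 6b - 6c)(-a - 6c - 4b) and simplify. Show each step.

(-4 - 5c - 9a + 4b)(-1 + 6b - 6c)(-a - 6c - 4b)
= (4 - 24b + 24c + 5c - 30bc + 30c^2 + 9a - 54ab + 54ac - 4b + 24b^2 - 24bc)(-a - 6c - 4b)    [distributive law]
= (4 - 28b + 29c - 54bc + 30c^2 + 9a - 54ab + 54ac + 24b^2)(-a - 6c - 4b)    [combine like terms]
= -4a - 24c - 16b + 28ab + 168bc + 112b^2 - 29ac - 174c^2 - 116bc + 54abc + 324bc^2 + 216b^2c - 30ac^2 - 180c^3 - 120bc^2 - 9a^2 - 54ac - 36ab + 54a^2b + 324abc + 216ab^2 - 54a^2c - 324ac^2 - 216abc - 24ab^2 - 144b^2c - 96b^3    [distributive law]
= -4a - 24c - 16b - 8ab + 52bc + 112b^2 - 83ac - 174c^2 + 162abc + 204bc^2 + 72b^2c - 354ac^2 - 180c^3 - 9a^2 + 54a^2b + 192ab^2 - 54a^2c - 96b^3    [combine like terms]

-4a - 24c - 16b - 8ab + 52bc + 112b^2 - 83ac - 174c^2 + 162abc + 204bc^2 + 72b^2c - 354ac^2 - 180c^3 - 9a^2 + 54a^2b + 192ab^2 - 54a^2c - 96b^3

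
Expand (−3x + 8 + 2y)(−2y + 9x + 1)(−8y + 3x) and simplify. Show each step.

(−3x + 8 + 2y)(−2y + 9x + 1)(−8y + 3x)
= (6xy − 27x^2 − 3x − 16y + 72x + 8 − 4y^2 + 18xy + 2y)(−8y + 3x)    [distributive law]
= (24xy − 27x^2 + 69x − 14y + 8 − 4y^2)(−8y + 3x)    [combine like terms]
= −192xy^2 + 72x^2y + 216x^2y − 81x^3 − 552xy + 207x^2 + 112y^2 − 42xy − 64y + 24x + 32y^3 − 12xy^2    [distributive law]
= −204xy^2 + 288x^2y − 81x^3 − 594xy + 207x^2 + 112y^2 − 64y + 24x + 32y^3    [combine like terms]

−204xy^2 + 288x^2y − 81x^3 − 594xy + 207x^2 + 112y^2 − 64y + 24x + 32y^3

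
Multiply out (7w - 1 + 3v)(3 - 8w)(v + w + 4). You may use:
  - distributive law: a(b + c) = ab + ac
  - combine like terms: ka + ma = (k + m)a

(7w - 1 + 3v)(3 - 8w)(v + w + 4)
= (21w - 56w² - 3 + 8w + 9v - 24vw)(v + w + 4)    [distributive law]
= (29w - 56w² - 3 + 9v - 24vw)(v + w + 4)    [combine like terms]
= 29vw + 29w² + 116w - 56vw² - 56w³ - 224w² - 3v - 3w - 12 + 9v² + 9vw + 36v - 24v²w - 24vw² - 96vw    [distributive law]
= -58vw - 195w² + 113w - 80vw² - 56w³ + 33v - 12 + 9v² - 24v²w    [combine like terms]

-58vw - 195w² + 113w - 80vw² - 56w³ + 33v - 12 + 9v² - 24v²w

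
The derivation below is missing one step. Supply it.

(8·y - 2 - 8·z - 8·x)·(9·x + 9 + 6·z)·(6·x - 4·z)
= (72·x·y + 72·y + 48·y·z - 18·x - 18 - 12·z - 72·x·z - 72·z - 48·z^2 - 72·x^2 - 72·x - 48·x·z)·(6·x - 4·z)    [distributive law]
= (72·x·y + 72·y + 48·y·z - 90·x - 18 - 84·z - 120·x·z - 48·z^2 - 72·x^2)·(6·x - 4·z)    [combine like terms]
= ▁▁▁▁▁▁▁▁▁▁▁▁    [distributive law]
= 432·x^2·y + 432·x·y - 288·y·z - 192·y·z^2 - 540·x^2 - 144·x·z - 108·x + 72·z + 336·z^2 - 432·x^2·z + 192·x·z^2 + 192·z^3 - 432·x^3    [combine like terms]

By distributive law:

432·x^2·y - 288·x·y·z + 432·x·y - 288·y·z + 288·x·y·z - 192·y·z^2 - 540·x^2 + 360·x·z - 108·x + 72·z - 504·x·z + 336·z^2 - 720·x^2·z + 480·x·z^2 - 288·x·z^2 + 192·z^3 - 432·x^3 + 288·x^2·z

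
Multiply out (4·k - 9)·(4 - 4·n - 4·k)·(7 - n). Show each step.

(4·k - 9)·(4 - 4·n - 4·k)·(7 - n)
= (16·k - 16·k·n - 16·k² - 36 + 36·n + 36·k)·(7 - n)    [distributive law]
= (52·k - 16·k·n - 16·k² - 36 + 36·n)·(7 - n)    [combine like terms]
= 364·k - 52·k·n - 112·k·n + 16·k·n² - 112·k² + 16·k²·n - 252 + 36·n + 252·n - 36·n²    [distributive law]
= 364·k - 164·k·n + 16·k·n² - 112·k² + 16·k²·n - 252 + 288·n - 36·n²    [combine like terms]

364·k - 164·k·n + 16·k·n² - 112·k² + 16·k²·n - 252 + 288·n - 36·n²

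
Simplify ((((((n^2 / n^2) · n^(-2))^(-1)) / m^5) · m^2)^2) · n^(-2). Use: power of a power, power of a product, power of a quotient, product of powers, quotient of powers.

m^(-6)n^2

((((((n^2 / n^2) · n^(-2))^(-1)) / m^5) · m^2)^2) · n^(-2)
= ((((((n^2 / n^2) · n^(-2))^(-1)) / m^5)^2) · ((m^2)^2)) · n^(-2)    [power of a product]
= ((((((n^2 / n^2) · n^(-2))^(-1))^2) / ((m^5)^2)) · ((m^2)^2)) · n^(-2)    [power of a quotient]
= (((((n^2 / n^2) · n^(-2))^(-2)) / ((m^5)^2)) · ((m^2)^2)) · n^(-2)    [power of a power]
= (((((n^2 / n^2)^(-2)) · ((n^(-2))^(-2))) / ((m^5)^2)) · ((m^2)^2)) · n^(-2)    [power of a product]
= ((((((n^2)^(-2)) / ((n^2)^(-2))) · ((n^(-2))^(-2))) / ((m^5)^2)) · ((m^2)^2)) · n^(-2)    [power of a quotient]
= ((((n^(-4) / ((n^2)^(-2))) · ((n^(-2))^(-2))) / ((m^5)^2)) · ((m^2)^2)) · n^(-2)    [power of a power]
= ((((n^(-4) / n^(-4)) · ((n^(-2))^(-2))) / ((m^5)^2)) · ((m^2)^2)) · n^(-2)    [power of a power]
= (((n^0 · ((n^(-2))^(-2))) / ((m^5)^2)) · ((m^2)^2)) · n^(-2)    [quotient of powers]
= (((n^0 · n^4) / ((m^5)^2)) · ((m^2)^2)) · n^(-2)    [power of a power]
= ((n^4 / ((m^5)^2)) · ((m^2)^2)) · n^(-2)    [product of powers]
= ((n^4 / m^10) · ((m^2)^2)) · n^(-2)    [power of a power]
= ((n^4 / m^10) · m^4) · n^(-2)    [power of a power]
= m^(-6)n^2    [quotient of powers; product of powers]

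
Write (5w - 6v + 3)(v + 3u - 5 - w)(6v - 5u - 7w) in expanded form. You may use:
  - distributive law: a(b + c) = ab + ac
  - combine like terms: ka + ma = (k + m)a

108v^2w + 161uvw - 107vw^2 - 75u^2w - 80uw^2 - 399vw + 77uw + 196w^2 + 35w^3 - 36v^3 - 78uv^2 + 90u^2v + 198v^2 - 111uv - 45u^2 - 90v + 75u + 105w

(5w - 6v + 3)(v + 3u - 5 - w)(6v - 5u - 7w)
= (5vw + 15uw - 25w - 5w^2 - 6v^2 - 18uv + 30v + 6vw + 3v + 9u - 15 - 3w)(6v - 5u - 7w)    [distributive law]
= (11vw + 15uw - 28w - 5w^2 - 6v^2 - 18uv + 33v + 9u - 15)(6v - 5u - 7w)    [combine like terms]
= 66v^2w - 55uvw - 77vw^2 + 90uvw - 75u^2w - 105uw^2 - 168vw + 140uw + 196w^2 - 30vw^2 + 25uw^2 + 35w^3 - 36v^3 + 30uv^2 + 42v^2w - 108uv^2 + 90u^2v + 126uvw + 198v^2 - 165uv - 231vw + 54uv - 45u^2 - 63uw - 90v + 75u + 105w    [distributive law]
= 108v^2w + 161uvw - 107vw^2 - 75u^2w - 80uw^2 - 399vw + 77uw + 196w^2 + 35w^3 - 36v^3 - 78uv^2 + 90u^2v + 198v^2 - 111uv - 45u^2 - 90v + 75u + 105w    [combine like terms]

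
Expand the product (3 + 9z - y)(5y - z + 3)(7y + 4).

(3 + 9z - y)(5y - z + 3)(7y + 4)
= (15y - 3z + 9 + 45yz - 9z^2 + 27z - 5y^2 + yz - 3y)(7y + 4)    [distributive law]
= (12y + 24z + 9 + 46yz - 9z^2 - 5y^2)(7y + 4)    [combine like terms]
= 84y^2 + 48y + 168yz + 96z + 63y + 36 + 322y^2z + 184yz - 63yz^2 - 36z^2 - 35y^3 - 20y^2    [distributive law]
= 64y^2 + 111y + 352yz + 96z + 36 + 322y^2z - 63yz^2 - 36z^2 - 35y^3    [combine like terms]

64y^2 + 111y + 352yz + 96z + 36 + 322y^2z - 63yz^2 - 36z^2 - 35y^3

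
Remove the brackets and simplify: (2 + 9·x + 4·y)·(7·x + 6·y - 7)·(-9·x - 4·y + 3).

(2 + 9·x + 4·y)·(7·x + 6·y - 7)·(-9·x - 4·y + 3)
= (14·x + 12·y - 14 + 63·x² + 54·x·y - 63·x + 28·x·y + 24·y² - 28·y)·(-9·x - 4·y + 3)    [distributive law]
= (-49·x - 16·y - 14 + 63·x² + 82·x·y + 24·y²)·(-9·x - 4·y + 3)    [combine like terms]
= 441·x² + 196·x·y - 147·x + 144·x·y + 64·y² - 48·y + 126·x + 56·y - 42 - 567·x³ - 252·x²·y + 189·x² - 738·x²·y - 328·x·y² + 246·x·y - 216·x·y² - 96·y³ + 72·y²    [distributive law]
= 630·x² + 586·x·y - 21·x + 136·y² + 8·y - 42 - 567·x³ - 990·x²·y - 544·x·y² - 96·y³    [combine like terms]

630·x² + 586·x·y - 21·x + 136·y² + 8·y - 42 - 567·x³ - 990·x²·y - 544·x·y² - 96·y³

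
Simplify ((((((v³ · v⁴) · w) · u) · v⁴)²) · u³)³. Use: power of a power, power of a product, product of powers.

u¹⁵v⁶⁶w⁶

((((((v³ · v⁴) · w) · u) · v⁴)²) · u³)³
= ((((((v³ · v⁴) · w) · u) · v⁴)²)³) · ((u³)³)    [power of a product]
= (((((v³ · v⁴) · w) · u) · v⁴)⁶) · ((u³)³)    [power of a power]
= (((((v³ · v⁴) · w) · u)⁶) · ((v⁴)⁶)) · ((u³)³)    [power of a product]
= (((((v³ · v⁴) · w)⁶) · (u⁶)) · ((v⁴)⁶)) · ((u³)³)    [power of a product]
= (((((v³ · v⁴)⁶) · (w⁶)) · (u⁶)) · ((v⁴)⁶)) · ((u³)³)    [power of a product]
= ((((((v³)⁶) · ((v⁴)⁶)) · (w⁶)) · (u⁶)) · ((v⁴)⁶)) · ((u³)³)    [power of a product]
= ((((v¹⁸ · ((v⁴)⁶)) · (w⁶)) · (u⁶)) · ((v⁴)⁶)) · ((u³)³)    [power of a power]
= ((((v¹⁸ · v²⁴) · (w⁶)) · (u⁶)) · ((v⁴)⁶)) · ((u³)³)    [power of a power]
= (((v⁴² · (w⁶)) · (u⁶)) · ((v⁴)⁶)) · ((u³)³)    [product of powers]
= (((v⁴² · w⁶) · u⁶) · v²⁴) · ((u³)³)    [power of a power]
= (((v⁴² · w⁶) · u⁶) · v²⁴) · u⁹    [power of a power]
= u¹⁵v⁶⁶w⁶    [product of powers]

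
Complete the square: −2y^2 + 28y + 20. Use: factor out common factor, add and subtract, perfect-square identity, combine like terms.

−2y^2 + 28y + 20
= −2(y^2 − 14y) + 20    [factor out -2 from the y-terms]
= −2(y^2 − 14y + 49 − 49) + 20    [add and subtract 49 inside the bracket]
= −2(y − 7)^2 + 98 + 20    [perfect-square identity]
= −2(y − 7)^2 + 118    [combine constants]

−2(y − 7)^2 + 118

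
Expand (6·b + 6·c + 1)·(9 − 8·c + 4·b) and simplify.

58·b − 24·b·c + 24·b^2 + 46·c − 48·c^2 + 9

(6·b + 6·c + 1)·(9 − 8·c + 4·b)
= 54·b − 48·b·c + 24·b^2 + 54·c − 48·c^2 + 24·b·c + 9 − 8·c + 4·b    [distributive law]
= 58·b − 24·b·c + 24·b^2 + 46·c − 48·c^2 + 9    [combine like terms]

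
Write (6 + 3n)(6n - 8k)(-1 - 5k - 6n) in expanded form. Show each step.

(6 + 3n)(6n - 8k)(-1 - 5k - 6n)
= (36n - 48k + 18n^2 - 24kn)(-1 - 5k - 6n)    [distributive law]
= -36n - 180kn - 216n^2 + 48k + 240k^2 + 288kn - 18n^2 - 90kn^2 - 108n^3 + 24kn + 120k^2n + 144kn^2    [distributive law]
= -36n + 132kn - 234n^2 + 48k + 240k^2 + 54kn^2 - 108n^3 + 120k^2n    [combine like terms]

-36n + 132kn - 234n^2 + 48k + 240k^2 + 54kn^2 - 108n^3 + 120k^2n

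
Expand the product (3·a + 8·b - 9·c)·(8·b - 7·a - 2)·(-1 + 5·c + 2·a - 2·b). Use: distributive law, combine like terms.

(3·a + 8·b - 9·c)·(8·b - 7·a - 2)·(-1 + 5·c + 2·a - 2·b)
= (24·a·b - 21·a^2 - 6·a + 64·b^2 - 56·a·b - 16·b - 72·b·c + 63·a·c + 18·c)·(-1 + 5·c + 2·a - 2·b)    [distributive law]
= (-32·a·b - 21·a^2 - 6·a + 64·b^2 - 16·b - 72·b·c + 63·a·c + 18·c)·(-1 + 5·c + 2·a - 2·b)    [combine like terms]
= 32·a·b - 160·a·b·c - 64·a^2·b + 64·a·b^2 + 21·a^2 - 105·a^2·c - 42·a^3 + 42·a^2·b + 6·a - 30·a·c - 12·a^2 + 12·a·b - 64·b^2 + 320·b^2·c + 128·a·b^2 - 128·b^3 + 16·b - 80·b·c - 32·a·b + 32·b^2 + 72·b·c - 360·b·c^2 - 144·a·b·c + 144·b^2·c - 63·a·c + 315·a·c^2 + 126·a^2·c - 126·a·b·c - 18·c + 90·c^2 + 36·a·c - 36·b·c    [distributive law]
= 12·a·b - 430·a·b·c - 22·a^2·b + 192·a·b^2 + 9·a^2 + 21·a^2·c - 42·a^3 + 6·a - 57·a·c - 32·b^2 + 464·b^2·c - 128·b^3 + 16·b - 44·b·c - 360·b·c^2 + 315·a·c^2 - 18·c + 90·c^2    [combine like terms]

12·a·b - 430·a·b·c - 22·a^2·b + 192·a·b^2 + 9·a^2 + 21·a^2·c - 42·a^3 + 6·a - 57·a·c - 32·b^2 + 464·b^2·c - 128·b^3 + 16·b - 44·b·c - 360·b·c^2 + 315·a·c^2 - 18·c + 90·c^2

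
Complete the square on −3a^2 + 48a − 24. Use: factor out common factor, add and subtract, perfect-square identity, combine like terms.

−3(a − 8)^2 + 168

−3a^2 + 48a − 24
= −3(a^2 − 16a) − 24    [factor out -3 from the a-terms]
= −3(a^2 − 16a + 64 − 64) − 24    [add and subtract 64 inside the bracket]
= −3(a − 8)^2 + 192 − 24    [perfect-square identity]
= −3(a − 8)^2 + 168    [combine constants]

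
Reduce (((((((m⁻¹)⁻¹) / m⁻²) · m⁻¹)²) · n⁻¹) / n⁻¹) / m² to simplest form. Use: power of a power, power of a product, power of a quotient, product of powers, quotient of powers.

(((((((m⁻¹)⁻¹) / m⁻²) · m⁻¹)²) · n⁻¹) / n⁻¹) / m²
= (((((((m⁻¹)⁻¹) / m⁻²)²) · ((m⁻¹)²)) · n⁻¹) / n⁻¹) / m²    [power of a product]
= (((((((m⁻¹)⁻¹)²) / ((m⁻²)²)) · ((m⁻¹)²)) · n⁻¹) / n⁻¹) / m²    [power of a quotient]
= ((((((m⁻¹)⁻²) / ((m⁻²)²)) · ((m⁻¹)²)) · n⁻¹) / n⁻¹) / m²    [power of a power]
= ((((m² / ((m⁻²)²)) · ((m⁻¹)²)) · n⁻¹) / n⁻¹) / m²    [power of a power]
= ((((m² / m⁻⁴) · ((m⁻¹)²)) · n⁻¹) / n⁻¹) / m²    [power of a power]
= (((m⁶ · ((m⁻¹)²)) · n⁻¹) / n⁻¹) / m²    [quotient of powers]
= (((m⁶ · m⁻²) · n⁻¹) / n⁻¹) / m²    [power of a power]
= ((m⁴ · n⁻¹) / n⁻¹) / m²    [product of powers]
= m²    [quotient of powers]

m²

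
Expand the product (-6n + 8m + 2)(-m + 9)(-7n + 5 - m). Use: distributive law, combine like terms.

-42mn^2 - 406mn + 50m^2n + 378n^2 - 396n - 110m^2 + 8m^3 + 332m + 90

(-6n + 8m + 2)(-m + 9)(-7n + 5 - m)
= (6mn - 54n - 8m^2 + 72m - 2m + 18)(-7n + 5 - m)    [distributive law]
= (6mn - 54n - 8m^2 + 70m + 18)(-7n + 5 - m)    [combine like terms]
= -42mn^2 + 30mn - 6m^2n + 378n^2 - 270n + 54mn + 56m^2n - 40m^2 + 8m^3 - 490mn + 350m - 70m^2 - 126n + 90 - 18m    [distributive law]
= -42mn^2 - 406mn + 50m^2n + 378n^2 - 396n - 110m^2 + 8m^3 + 332m + 90    [combine like terms]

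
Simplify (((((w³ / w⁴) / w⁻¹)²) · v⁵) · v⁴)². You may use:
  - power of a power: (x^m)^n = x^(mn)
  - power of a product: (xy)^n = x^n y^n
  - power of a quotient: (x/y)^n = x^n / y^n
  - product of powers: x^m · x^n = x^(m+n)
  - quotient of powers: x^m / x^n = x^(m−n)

(((((w³ / w⁴) / w⁻¹)²) · v⁵) · v⁴)²
= (((((w³ / w⁴) / w⁻¹)²) · v⁵)²) · ((v⁴)²)    [power of a product]
= (((((w³ / w⁴) / w⁻¹)²)²) · ((v⁵)²)) · ((v⁴)²)    [power of a product]
= ((((w³ / w⁴) / w⁻¹)⁴) · ((v⁵)²)) · ((v⁴)²)    [power of a power]
= ((((w³ / w⁴)⁴) / ((w⁻¹)⁴)) · ((v⁵)²)) · ((v⁴)²)    [power of a quotient]
= (((((w³)⁴) / ((w⁴)⁴)) / ((w⁻¹)⁴)) · ((v⁵)²)) · ((v⁴)²)    [power of a quotient]
= (((w¹² / ((w⁴)⁴)) / ((w⁻¹)⁴)) · ((v⁵)²)) · ((v⁴)²)    [power of a power]
= (((w¹² / w¹⁶) / ((w⁻¹)⁴)) · ((v⁵)²)) · ((v⁴)²)    [power of a power]
= ((w⁻⁴ / ((w⁻¹)⁴)) · ((v⁵)²)) · ((v⁴)²)    [quotient of powers]
= ((w⁻⁴ / w⁻⁴) · ((v⁵)²)) · ((v⁴)²)    [power of a power]
= (w⁰ · ((v⁵)²)) · ((v⁴)²)    [quotient of powers]
= (w⁰ · v¹⁰) · ((v⁴)²)    [power of a power]
= (w⁰ · v¹⁰) · v⁸    [power of a power]
= v¹⁸    [product of powers]

v¹⁸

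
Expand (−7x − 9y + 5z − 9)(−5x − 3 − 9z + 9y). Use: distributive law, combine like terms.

(−7x − 9y + 5z − 9)(−5x − 3 − 9z + 9y)
= 35x^2 + 21x + 63xz − 63xy + 45xy + 27y + 81yz − 81y^2 − 25xz − 15z − 45z^2 + 45yz + 45x + 27 + 81z − 81y    [distributive law]
= 35x^2 + 66x + 38xz − 18xy − 54y + 126yz − 81y^2 + 66z − 45z^2 + 27    [combine like terms]

35x^2 + 66x + 38xz − 18xy − 54y + 126yz − 81y^2 + 66z − 45z^2 + 27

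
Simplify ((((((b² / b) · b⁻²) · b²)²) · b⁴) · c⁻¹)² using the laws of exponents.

((((((b² / b) · b⁻²) · b²)²) · b⁴) · c⁻¹)²
= ((((((b² / b) · b⁻²) · b²)²) · b⁴)²) · ((c⁻¹)²)    [power of a product]
= ((((((b² / b) · b⁻²) · b²)²)²) · ((b⁴)²)) · ((c⁻¹)²)    [power of a product]
= (((((b² / b) · b⁻²) · b²)⁴) · ((b⁴)²)) · ((c⁻¹)²)    [power of a power]
= (((((b² / b) · b⁻²)⁴) · ((b²)⁴)) · ((b⁴)²)) · ((c⁻¹)²)    [power of a product]
= (((((b² / b)⁴) · ((b⁻²)⁴)) · ((b²)⁴)) · ((b⁴)²)) · ((c⁻¹)²)    [power of a product]
= ((((((b²)⁴) / (b⁴)) · ((b⁻²)⁴)) · ((b²)⁴)) · ((b⁴)²)) · ((c⁻¹)²)    [power of a quotient]
= ((((b⁸ / (b⁴)) · ((b⁻²)⁴)) · ((b²)⁴)) · ((b⁴)²)) · ((c⁻¹)²)    [power of a power]
= (((b⁴ · ((b⁻²)⁴)) · ((b²)⁴)) · ((b⁴)²)) · ((c⁻¹)²)    [quotient of powers]
= (((b⁴ · b⁻⁸) · ((b²)⁴)) · ((b⁴)²)) · ((c⁻¹)²)    [power of a power]
= ((b⁻⁴ · ((b²)⁴)) · ((b⁴)²)) · ((c⁻¹)²)    [product of powers]
= ((b⁻⁴ · b⁸) · ((b⁴)²)) · ((c⁻¹)²)    [power of a power]
= (b⁴ · ((b⁴)²)) · ((c⁻¹)²)    [product of powers]
= (b⁴ · b⁸) · ((c⁻¹)²)    [power of a power]
= b¹² · ((c⁻¹)²)    [product of powers]
= b¹² · c⁻²    [power of a power]
= b¹²·c⁻²    [rearrange]

b¹²·c⁻²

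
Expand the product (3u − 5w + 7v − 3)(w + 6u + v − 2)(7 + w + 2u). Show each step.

(3u − 5w + 7v − 3)(w + 6u + v − 2)(7 + w + 2u)
= (3uw + 18u^2 + 3uv − 6u − 5w^2 − 30uw − 5vw + 10w + 7vw + 42uv + 7v^2 − 14v − 3w − 18u − 3v + 6)(7 + w + 2u)    [distributive law]
= (−27uw + 18u^2 + 45uv − 24u − 5w^2 + 2vw + 7w + 7v^2 − 17v + 6)(7 + w + 2u)    [combine like terms]
= −189uw − 27uw^2 − 54u^2w + 126u^2 + 18u^2w + 36u^3 + 315uv + 45uvw + 90u^2v − 168u − 24uw − 48u^2 − 35w^2 − 5w^3 − 10uw^2 + 14vw + 2vw^2 + 4uvw + 49w + 7w^2 + 14uw + 49v^2 + 7v^2w + 14uv^2 − 119v − 17vw − 34uv + 42 + 6w + 12u    [distributive law]
= −199uw − 37uw^2 − 36u^2w + 78u^2 + 36u^3 + 281uv + 49uvw + 90u^2v − 156u − 28w^2 − 5w^3 − 3vw + 2vw^2 + 55w + 49v^2 + 7v^2w + 14uv^2 − 119v + 42    [combine like terms]

−199uw − 37uw^2 − 36u^2w + 78u^2 + 36u^3 + 281uv + 49uvw + 90u^2v − 156u − 28w^2 − 5w^3 − 3vw + 2vw^2 + 55w + 49v^2 + 7v^2w + 14uv^2 − 119v + 42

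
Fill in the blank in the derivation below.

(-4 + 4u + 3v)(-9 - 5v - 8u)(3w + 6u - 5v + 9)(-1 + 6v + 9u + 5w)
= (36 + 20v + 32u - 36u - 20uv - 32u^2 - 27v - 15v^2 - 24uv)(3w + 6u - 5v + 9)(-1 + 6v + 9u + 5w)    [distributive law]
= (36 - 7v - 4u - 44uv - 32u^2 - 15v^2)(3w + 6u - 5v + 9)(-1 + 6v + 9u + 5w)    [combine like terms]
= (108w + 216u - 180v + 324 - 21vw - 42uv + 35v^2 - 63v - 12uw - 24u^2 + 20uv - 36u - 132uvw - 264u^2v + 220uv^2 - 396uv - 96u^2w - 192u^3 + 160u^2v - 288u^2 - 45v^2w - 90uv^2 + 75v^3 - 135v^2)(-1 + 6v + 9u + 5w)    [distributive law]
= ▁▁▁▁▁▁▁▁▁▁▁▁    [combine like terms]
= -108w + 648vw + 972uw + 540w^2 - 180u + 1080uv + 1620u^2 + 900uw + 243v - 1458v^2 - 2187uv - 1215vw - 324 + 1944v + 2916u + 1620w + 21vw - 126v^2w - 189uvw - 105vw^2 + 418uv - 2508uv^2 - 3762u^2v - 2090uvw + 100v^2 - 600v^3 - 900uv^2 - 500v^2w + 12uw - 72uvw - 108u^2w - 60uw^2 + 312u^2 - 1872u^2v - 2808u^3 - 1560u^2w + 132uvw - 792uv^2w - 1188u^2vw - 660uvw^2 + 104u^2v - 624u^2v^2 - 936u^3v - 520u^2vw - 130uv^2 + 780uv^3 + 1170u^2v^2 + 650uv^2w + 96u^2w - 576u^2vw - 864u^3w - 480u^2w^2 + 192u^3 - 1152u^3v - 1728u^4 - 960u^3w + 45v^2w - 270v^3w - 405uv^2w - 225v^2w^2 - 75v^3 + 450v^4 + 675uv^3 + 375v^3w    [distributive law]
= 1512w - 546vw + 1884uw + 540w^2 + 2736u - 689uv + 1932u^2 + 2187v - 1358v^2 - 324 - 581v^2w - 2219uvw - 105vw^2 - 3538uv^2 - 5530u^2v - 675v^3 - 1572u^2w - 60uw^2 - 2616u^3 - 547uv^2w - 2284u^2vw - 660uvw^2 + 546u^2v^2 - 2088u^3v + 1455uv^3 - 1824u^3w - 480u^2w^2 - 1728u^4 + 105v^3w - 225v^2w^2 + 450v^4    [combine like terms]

After combine like terms, the bracketed line is:

(108w + 180u - 243v + 324 - 21vw - 418uv - 100v^2 - 12uw - 312u^2 - 132uvw - 104u^2v + 130uv^2 - 96u^2w - 192u^3 - 45v^2w + 75v^3)(-1 + 6v + 9u + 5w)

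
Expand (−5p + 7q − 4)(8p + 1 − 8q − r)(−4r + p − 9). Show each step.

165p²r − 40p³ + 323p² + 107pr + 329p − 391pqr + 96p²q − 825pq − 20pr² − 93qr − 351q + 224q²r − 56pq² + 504q² + 28qr² − 20r + 36 − 16r²

(−5p + 7q − 4)(8p + 1 − 8q − r)(−4r + p − 9)
= (−40p² − 5p + 40pq + 5pr + 56pq + 7q − 56q² − 7qr − 32p − 4 + 32q + 4r)(−4r + p − 9)    [distributive law]
= (−40p² − 37p + 96pq + 5pr + 39q − 56q² − 7qr − 4 + 4r)(−4r + p − 9)    [combine like terms]
= 160p²r − 40p³ + 360p² + 148pr − 37p² + 333p − 384pqr + 96p²q − 864pq − 20pr² + 5p²r − 45pr − 156qr + 39pq − 351q + 224q²r − 56pq² + 504q² + 28qr² − 7pqr + 63qr + 16r − 4p + 36 − 16r² + 4pr − 36r    [distributive law]
= 165p²r − 40p³ + 323p² + 107pr + 329p − 391pqr + 96p²q − 825pq − 20pr² − 93qr − 351q + 224q²r − 56pq² + 504q² + 28qr² − 20r + 36 − 16r²    [combine like terms]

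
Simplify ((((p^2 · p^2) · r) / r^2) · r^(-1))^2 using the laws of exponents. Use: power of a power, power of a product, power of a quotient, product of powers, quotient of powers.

((((p^2 · p^2) · r) / r^2) · r^(-1))^2
= ((((p^2 · p^2) · r) / r^2)^2) · ((r^(-1))^2)    [power of a product]
= ((((p^2 · p^2) · r)^2) / ((r^2)^2)) · ((r^(-1))^2)    [power of a quotient]
= ((((p^2 · p^2)^2) · (r^2)) / ((r^2)^2)) · ((r^(-1))^2)    [power of a product]
= (((((p^2)^2) · ((p^2)^2)) · (r^2)) / ((r^2)^2)) · ((r^(-1))^2)    [power of a product]
= (((p^4 · ((p^2)^2)) · (r^2)) / ((r^2)^2)) · ((r^(-1))^2)    [power of a power]
= (((p^4 · p^4) · (r^2)) / ((r^2)^2)) · ((r^(-1))^2)    [power of a power]
= ((p^8 · (r^2)) / ((r^2)^2)) · ((r^(-1))^2)    [product of powers]
= ((p^8 · r^2) / r^4) · ((r^(-1))^2)    [power of a power]
= ((p^8 · r^2) / r^4) · r^(-2)    [power of a power]
= p^8r^(-4)    [quotient of powers; product of powers]

p^8r^(-4)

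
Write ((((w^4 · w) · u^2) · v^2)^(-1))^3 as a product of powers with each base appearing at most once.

u^(-6)·v^(-6)·w^(-15)

((((w^4 · w) · u^2) · v^2)^(-1))^3
= (((w^4 · w) · u^2) · v^2)^(-3)    [power of a power]
= (((w^4 · w) · u^2)^(-3)) · ((v^2)^(-3))    [power of a product]
= (((w^4 · w)^(-3)) · ((u^2)^(-3))) · ((v^2)^(-3))    [power of a product]
= ((((w^4)^(-3)) · (w^(-3))) · ((u^2)^(-3))) · ((v^2)^(-3))    [power of a product]
= ((w^(-12) · (w^(-3))) · ((u^2)^(-3))) · ((v^2)^(-3))    [power of a power]
= (w^(-15) · ((u^2)^(-3))) · ((v^2)^(-3))    [product of powers]
= (w^(-15) · u^(-6)) · ((v^2)^(-3))    [power of a power]
= (w^(-15) · u^(-6)) · v^(-6)    [power of a power]
= u^(-6)·v^(-6)·w^(-15)    [rearrange]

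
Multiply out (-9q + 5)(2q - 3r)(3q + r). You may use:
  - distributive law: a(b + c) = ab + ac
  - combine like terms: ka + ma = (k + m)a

(-9q + 5)(2q - 3r)(3q + r)
= (-18q² + 27qr + 10q - 15r)(3q + r)    [distributive law]
= -54q³ - 18q²r + 81q²r + 27qr² + 30q² + 10qr - 45qr - 15r²    [distributive law]
= -54q³ + 63q²r + 27qr² + 30q² - 35qr - 15r²    [combine like terms]

-54q³ + 63q²r + 27qr² + 30q² - 35qr - 15r²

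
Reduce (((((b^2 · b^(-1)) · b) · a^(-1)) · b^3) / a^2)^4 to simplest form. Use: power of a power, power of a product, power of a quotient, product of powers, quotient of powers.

a^(-12)b^20

(((((b^2 · b^(-1)) · b) · a^(-1)) · b^3) / a^2)^4
= (((((b^2 · b^(-1)) · b) · a^(-1)) · b^3)^4) / ((a^2)^4)    [power of a quotient]
= (((((b^2 · b^(-1)) · b) · a^(-1))^4) · ((b^3)^4)) / ((a^2)^4)    [power of a product]
= (((((b^2 · b^(-1)) · b)^4) · ((a^(-1))^4)) · ((b^3)^4)) / ((a^2)^4)    [power of a product]
= (((((b^2 · b^(-1))^4) · (b^4)) · ((a^(-1))^4)) · ((b^3)^4)) / ((a^2)^4)    [power of a product]
= ((((((b^2)^4) · ((b^(-1))^4)) · (b^4)) · ((a^(-1))^4)) · ((b^3)^4)) / ((a^2)^4)    [power of a product]
= ((((b^8 · ((b^(-1))^4)) · (b^4)) · ((a^(-1))^4)) · ((b^3)^4)) / ((a^2)^4)    [power of a power]
= ((((b^8 · b^(-4)) · (b^4)) · ((a^(-1))^4)) · ((b^3)^4)) / ((a^2)^4)    [power of a power]
= (((b^4 · (b^4)) · ((a^(-1))^4)) · ((b^3)^4)) / ((a^2)^4)    [product of powers]
= ((b^8 · ((a^(-1))^4)) · ((b^3)^4)) / ((a^2)^4)    [product of powers]
= ((b^8 · a^(-4)) · ((b^3)^4)) / ((a^2)^4)    [power of a power]
= ((b^8 · a^(-4)) · b^12) / ((a^2)^4)    [power of a power]
= ((b^8 · a^(-4)) · b^12) / a^8    [power of a power]
= a^(-12)b^20    [quotient of powers; product of powers]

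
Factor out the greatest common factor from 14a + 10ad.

14a + 10ad
= 2(7a + 5ad)    [factor out 2]
= 2a(7 + 5d)    [factor out a]

2a(7 + 5d)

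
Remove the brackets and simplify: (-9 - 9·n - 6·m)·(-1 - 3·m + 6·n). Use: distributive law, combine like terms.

9 + 33·m - 45·n - 9·m·n - 54·n² + 18·m²

(-9 - 9·n - 6·m)·(-1 - 3·m + 6·n)
= 9 + 27·m - 54·n + 9·n + 27·m·n - 54·n² + 6·m + 18·m² - 36·m·n    [distributive law]
= 9 + 33·m - 45·n - 9·m·n - 54·n² + 18·m²    [combine like terms]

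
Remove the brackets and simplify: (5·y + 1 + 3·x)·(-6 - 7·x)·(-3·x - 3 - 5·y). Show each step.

320·x·y + 120·y + 150·y^2 + 210·x^2·y + 175·x·y^2 + 93·x + 18 + 138·x^2 + 63·x^3

(5·y + 1 + 3·x)·(-6 - 7·x)·(-3·x - 3 - 5·y)
= (-30·y - 35·x·y - 6 - 7·x - 18·x - 21·x^2)·(-3·x - 3 - 5·y)    [distributive law]
= (-30·y - 35·x·y - 6 - 25·x - 21·x^2)·(-3·x - 3 - 5·y)    [combine like terms]
= 90·x·y + 90·y + 150·y^2 + 105·x^2·y + 105·x·y + 175·x·y^2 + 18·x + 18 + 30·y + 75·x^2 + 75·x + 125·x·y + 63·x^3 + 63·x^2 + 105·x^2·y    [distributive law]
= 320·x·y + 120·y + 150·y^2 + 210·x^2·y + 175·x·y^2 + 93·x + 18 + 138·x^2 + 63·x^3    [combine like terms]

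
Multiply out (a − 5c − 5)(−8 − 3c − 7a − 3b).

27a + 32ac − 7a^2 − 3ab + 55c + 15c^2 + 15bc + 40 + 15b

(a − 5c − 5)(−8 − 3c − 7a − 3b)
= −8a − 3ac − 7a^2 − 3ab + 40c + 15c^2 + 35ac + 15bc + 40 + 15c + 35a + 15b    [distributive law]
= 27a + 32ac − 7a^2 − 3ab + 55c + 15c^2 + 15bc + 40 + 15b    [combine like terms]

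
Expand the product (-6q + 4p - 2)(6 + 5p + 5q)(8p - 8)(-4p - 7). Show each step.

(-6q + 4p - 2)(6 + 5p + 5q)(8p - 8)(-4p - 7)
= (-36q - 30pq - 30q^2 + 24p + 20p^2 + 20pq - 12 - 10p - 10q)(8p - 8)(-4p - 7)    [distributive law]
= (-46q - 10pq - 30q^2 + 14p + 20p^2 - 12)(8p - 8)(-4p - 7)    [combine like terms]
= (-368pq + 368q - 80p^2q + 80pq - 240pq^2 + 240q^2 + 112p^2 - 112p + 160p^3 - 160p^2 - 96p + 96)(-4p - 7)    [distributive law]
= (-288pq + 368q - 80p^2q - 240pq^2 + 240q^2 - 48p^2 - 208p + 160p^3 + 96)(-4p - 7)    [combine like terms]
= 1152p^2q + 2016pq - 1472pq - 2576q + 320p^3q + 560p^2q + 960p^2q^2 + 1680pq^2 - 960pq^2 - 1680q^2 + 192p^3 + 336p^2 + 832p^2 + 1456p - 640p^4 - 1120p^3 - 384p - 672    [distributive law]
= 1712p^2q + 544pq - 2576q + 320p^3q + 960p^2q^2 + 720pq^2 - 1680q^2 - 928p^3 + 1168p^2 + 1072p - 640p^4 - 672    [combine like terms]

1712p^2q + 544pq - 2576q + 320p^3q + 960p^2q^2 + 720pq^2 - 1680q^2 - 928p^3 + 1168p^2 + 1072p - 640p^4 - 672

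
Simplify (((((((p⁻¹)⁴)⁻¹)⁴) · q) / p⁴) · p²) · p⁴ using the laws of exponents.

p¹⁸q

(((((((p⁻¹)⁴)⁻¹)⁴) · q) / p⁴) · p²) · p⁴
= ((((((p⁻¹)⁴)⁻⁴) · q) / p⁴) · p²) · p⁴    [power of a power]
= (((((p⁻¹)⁻¹⁶) · q) / p⁴) · p²) · p⁴    [power of a power]
= (((p¹⁶ · q) / p⁴) · p²) · p⁴    [power of a power]
= p¹⁸q    [quotient of powers; product of powers]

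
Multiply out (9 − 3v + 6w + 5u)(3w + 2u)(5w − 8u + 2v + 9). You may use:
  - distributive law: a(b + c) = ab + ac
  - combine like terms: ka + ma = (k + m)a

(9 − 3v + 6w + 5u)(3w + 2u)(5w − 8u + 2v + 9)
= (27w + 18u − 9vw − 6uv + 18w² + 12uw + 15uw + 10u²)(5w − 8u + 2v + 9)    [distributive law]
= (27w + 18u − 9vw − 6uv + 18w² + 27uw + 10u²)(5w − 8u + 2v + 9)    [combine like terms]
= 135w² − 216uw + 54vw + 243w + 90uw − 144u² + 36uv + 162u − 45vw² + 72uvw − 18v²w − 81vw − 30uvw + 48u²v − 12uv² − 54uv + 90w³ − 144uw² + 36vw² + 162w² + 135uw² − 216u²w + 54uvw + 243uw + 50u²w − 80u³ + 20u²v + 90u²    [distributive law]
= 297w² + 117uw − 27vw + 243w − 54u² − 18uv + 162u − 9vw² + 96uvw − 18v²w + 68u²v − 12uv² + 90w³ − 9uw² − 166u²w − 80u³    [combine like terms]

297w² + 117uw − 27vw + 243w − 54u² − 18uv + 162u − 9vw² + 96uvw − 18v²w + 68u²v − 12uv² + 90w³ − 9uw² − 166u²w − 80u³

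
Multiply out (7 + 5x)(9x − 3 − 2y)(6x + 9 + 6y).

693x² + 306x + 114xy − 189 − 252y − 84y² + 270x³ + 210x²y − 60xy²

(7 + 5x)(9x − 3 − 2y)(6x + 9 + 6y)
= (63x − 21 − 14y + 45x² − 15x − 10xy)(6x + 9 + 6y)    [distributive law]
= (48x − 21 − 14y + 45x² − 10xy)(6x + 9 + 6y)    [combine like terms]
= 288x² + 432x + 288xy − 126x − 189 − 126y − 84xy − 126y − 84y² + 270x³ + 405x² + 270x²y − 60x²y − 90xy − 60xy²    [distributive law]
= 693x² + 306x + 114xy − 189 − 252y − 84y² + 270x³ + 210x²y − 60xy²    [combine like terms]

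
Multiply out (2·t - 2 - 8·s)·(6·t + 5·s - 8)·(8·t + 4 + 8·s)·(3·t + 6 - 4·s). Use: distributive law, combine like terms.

288·t^4 + 48·t^3 - 1008·s·t^3 - 1008·t^2 - 376·s·t^2 - 1040·s^2·t^2 + 1304·s·t - 3152·s^2·t + 1536·s^3·t + 288·t + 1808·s + 256·s^2 - 3008·s^3 + 384 + 1280·s^4

(2·t - 2 - 8·s)·(6·t + 5·s - 8)·(8·t + 4 + 8·s)·(3·t + 6 - 4·s)
= (12·t^2 + 10·s·t - 16·t - 12·t - 10·s + 16 - 48·s·t - 40·s^2 + 64·s)·(8·t + 4 + 8·s)·(3·t + 6 - 4·s)    [distributive law]
= (12·t^2 - 38·s·t - 28·t + 54·s + 16 - 40·s^2)·(8·t + 4 + 8·s)·(3·t + 6 - 4·s)    [combine like terms]
= (96·t^3 + 48·t^2 + 96·s·t^2 - 304·s·t^2 - 152·s·t - 304·s^2·t - 224·t^2 - 112·t - 224·s·t + 432·s·t + 216·s + 432·s^2 + 128·t + 64 + 128·s - 320·s^2·t - 160·s^2 - 320·s^3)·(3·t + 6 - 4·s)    [distributive law]
= (96·t^3 - 176·t^2 - 208·s·t^2 + 56·s·t - 624·s^2·t + 16·t + 344·s + 272·s^2 + 64 - 320·s^3)·(3·t + 6 - 4·s)    [combine like terms]
= 288·t^4 + 576·t^3 - 384·s·t^3 - 528·t^3 - 1056·t^2 + 704·s·t^2 - 624·s·t^3 - 1248·s·t^2 + 832·s^2·t^2 + 168·s·t^2 + 336·s·t - 224·s^2·t - 1872·s^2·t^2 - 3744·s^2·t + 2496·s^3·t + 48·t^2 + 96·t - 64·s·t + 1032·s·t + 2064·s - 1376·s^2 + 816·s^2·t + 1632·s^2 - 1088·s^3 + 192·t + 384 - 256·s - 960·s^3·t - 1920·s^3 + 1280·s^4    [distributive law]
= 288·t^4 + 48·t^3 - 1008·s·t^3 - 1008·t^2 - 376·s·t^2 - 1040·s^2·t^2 + 1304·s·t - 3152·s^2·t + 1536·s^3·t + 288·t + 1808·s + 256·s^2 - 3008·s^3 + 384 + 1280·s^4    [combine like terms]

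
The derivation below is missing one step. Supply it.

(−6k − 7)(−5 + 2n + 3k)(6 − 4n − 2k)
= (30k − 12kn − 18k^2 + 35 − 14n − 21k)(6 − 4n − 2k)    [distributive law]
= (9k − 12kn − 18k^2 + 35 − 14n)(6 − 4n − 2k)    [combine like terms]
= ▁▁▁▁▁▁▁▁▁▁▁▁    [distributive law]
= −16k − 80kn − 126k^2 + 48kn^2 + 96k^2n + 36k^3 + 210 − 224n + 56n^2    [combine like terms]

Applying distributive law to the line above:

54k − 36kn − 18k^2 − 72kn + 48kn^2 + 24k^2n − 108k^2 + 72k^2n + 36k^3 + 210 − 140n − 70k − 84n + 56n^2 + 28kn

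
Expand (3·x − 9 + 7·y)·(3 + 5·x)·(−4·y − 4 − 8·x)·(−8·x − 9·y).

(3·x − 9 + 7·y)·(3 + 5·x)·(−4·y − 4 − 8·x)·(−8·x − 9·y)
= (9·x + 15·x^2 − 27 − 45·x + 21·y + 35·x·y)·(−4·y − 4 − 8·x)·(−8·x − 9·y)    [distributive law]
= (−36·x + 15·x^2 − 27 + 21·y + 35·x·y)·(−4·y − 4 − 8·x)·(−8·x − 9·y)    [combine like terms]
= (144·x·y + 144·x + 288·x^2 − 60·x^2·y − 60·x^2 − 120·x^3 + 108·y + 108 + 216·x − 84·y^2 − 84·y − 168·x·y − 140·x·y^2 − 140·x·y − 280·x^2·y)·(−8·x − 9·y)    [distributive law]
= (−164·x·y + 360·x + 228·x^2 − 340·x^2·y − 120·x^3 + 24·y + 108 − 84·y^2 − 140·x·y^2)·(−8·x − 9·y)    [combine like terms]
= 1312·x^2·y + 1476·x·y^2 − 2880·x^2 − 3240·x·y − 1824·x^3 − 2052·x^2·y + 2720·x^3·y + 3060·x^2·y^2 + 960·x^4 + 1080·x^3·y − 192·x·y − 216·y^2 − 864·x − 972·y + 672·x·y^2 + 756·y^3 + 1120·x^2·y^2 + 1260·x·y^3    [distributive law]
= −740·x^2·y + 2148·x·y^2 − 2880·x^2 − 3432·x·y − 1824·x^3 + 3800·x^3·y + 4180·x^2·y^2 + 960·x^4 − 216·y^2 − 864·x − 972·y + 756·y^3 + 1260·x·y^3    [combine like terms]

−740·x^2·y + 2148·x·y^2 − 2880·x^2 − 3432·x·y − 1824·x^3 + 3800·x^3·y + 4180·x^2·y^2 + 960·x^4 − 216·y^2 − 864·x − 972·y + 756·y^3 + 1260·x·y^3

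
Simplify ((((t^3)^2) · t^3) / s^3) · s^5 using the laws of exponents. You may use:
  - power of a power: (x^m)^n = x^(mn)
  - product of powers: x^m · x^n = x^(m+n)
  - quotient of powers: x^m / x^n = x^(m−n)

s^2·t^9

((((t^3)^2) · t^3) / s^3) · s^5
= ((t^6 · t^3) / s^3) · s^5    [power of a power]
= (t^9 / s^3) · s^5    [product of powers]
= s^2·t^9    [quotient of powers]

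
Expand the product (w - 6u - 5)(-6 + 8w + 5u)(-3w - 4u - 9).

66w² + 538uw + 324w - 24w³ + 97uw² + 262u²w + 226u² - 219u + 120u³ - 270

(w - 6u - 5)(-6 + 8w + 5u)(-3w - 4u - 9)
= (-6w + 8w² + 5uw + 36u - 48uw - 30u² + 30 - 40w - 25u)(-3w - 4u - 9)    [distributive law]
= (-46w + 8w² - 43uw + 11u - 30u² + 30)(-3w - 4u - 9)    [combine like terms]
= 138w² + 184uw + 414w - 24w³ - 32uw² - 72w² + 129uw² + 172u²w + 387uw - 33uw - 44u² - 99u + 90u²w + 120u³ + 270u² - 90w - 120u - 270    [distributive law]
= 66w² + 538uw + 324w - 24w³ + 97uw² + 262u²w + 226u² - 219u + 120u³ - 270    [combine like terms]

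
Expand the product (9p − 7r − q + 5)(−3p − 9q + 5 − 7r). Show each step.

−27p^2 − 78pq + 30p − 42pr + 70qr − 70r + 49r^2 + 9q^2 − 50q + 25

(9p − 7r − q + 5)(−3p − 9q + 5 − 7r)
= −27p^2 − 81pq + 45p − 63pr + 21pr + 63qr − 35r + 49r^2 + 3pq + 9q^2 − 5q + 7qr − 15p − 45q + 25 − 35r    [distributive law]
= −27p^2 − 78pq + 30p − 42pr + 70qr − 70r + 49r^2 + 9q^2 − 50q + 25    [combine like terms]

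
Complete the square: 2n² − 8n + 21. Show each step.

2n² − 8n + 21
= 2(n² − 4n) + 21    [factor out 2 from the n-terms]
= 2(n² − 4n + 4 − 4) + 21    [add and subtract 4 inside the bracket]
= 2(n − 2)² − 8 + 21    [perfect-square identity]
= 2(n − 2)² + 13    [combine constants]

2(n − 2)² + 13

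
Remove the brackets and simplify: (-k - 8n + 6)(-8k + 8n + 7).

(-k - 8n + 6)(-8k + 8n + 7)
= 8k^2 - 8kn - 7k + 64kn - 64n^2 - 56n - 48k + 48n + 42    [distributive law]
= 8k^2 + 56kn - 55k - 64n^2 - 8n + 42    [combine like terms]

8k^2 + 56kn - 55k - 64n^2 - 8n + 42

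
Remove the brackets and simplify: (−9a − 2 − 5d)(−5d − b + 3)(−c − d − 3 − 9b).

(−9a − 2 − 5d)(−5d − b + 3)(−c − d − 3 − 9b)
= (45ad + 9ab − 27a + 10d + 2b − 6 + 25d² + 5bd − 15d)(−c − d − 3 − 9b)    [distributive law]
= (45ad + 9ab − 27a − 5d + 2b − 6 + 25d² + 5bd)(−c − d − 3 − 9b)    [combine like terms]
= −45acd − 45ad² − 135ad − 405abd − 9abc − 9abd − 27ab − 81ab² + 27ac + 27ad + 81a + 243ab + 5cd + 5d² + 15d + 45bd − 2bc − 2bd − 6b − 18b² + 6c + 6d + 18 + 54b − 25cd² − 25d³ − 75d² − 225bd² − 5bcd − 5bd² − 15bd − 45b²d    [distributive law]
= −45acd − 45ad² − 108ad − 414abd − 9abc + 216ab − 81ab² + 27ac + 81a + 5cd − 70d² + 21d + 28bd − 2bc + 48b − 18b² + 6c + 18 − 25cd² − 25d³ − 230bd² − 5bcd − 45b²d    [combine like terms]

−45acd − 45ad² − 108ad − 414abd − 9abc + 216ab − 81ab² + 27ac + 81a + 5cd − 70d² + 21d + 28bd − 2bc + 48b − 18b² + 6c + 18 − 25cd² − 25d³ − 230bd² − 5bcd − 45b²d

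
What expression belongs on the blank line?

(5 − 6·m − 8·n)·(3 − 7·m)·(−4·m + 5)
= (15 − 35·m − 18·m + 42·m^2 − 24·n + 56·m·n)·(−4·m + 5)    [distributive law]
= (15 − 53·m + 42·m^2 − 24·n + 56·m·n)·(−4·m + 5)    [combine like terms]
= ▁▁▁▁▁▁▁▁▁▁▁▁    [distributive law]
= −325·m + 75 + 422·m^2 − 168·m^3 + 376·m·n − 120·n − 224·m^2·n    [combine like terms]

After distributive law, the bracketed line is:

−60·m + 75 + 212·m^2 − 265·m − 168·m^3 + 210·m^2 + 96·m·n − 120·n − 224·m^2·n + 280·m·n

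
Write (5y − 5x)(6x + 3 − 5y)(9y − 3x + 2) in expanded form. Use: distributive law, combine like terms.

(5y − 5x)(6x + 3 − 5y)(9y − 3x + 2)
= (30xy + 15y − 25y^2 − 30x^2 − 15x + 25xy)(9y − 3x + 2)    [distributive law]
= (55xy + 15y − 25y^2 − 30x^2 − 15x)(9y − 3x + 2)    [combine like terms]
= 495xy^2 − 165x^2y + 110xy + 135y^2 − 45xy + 30y − 225y^3 + 75xy^2 − 50y^2 − 270x^2y + 90x^3 − 60x^2 − 135xy + 45x^2 − 30x    [distributive law]
= 570xy^2 − 435x^2y − 70xy + 85y^2 + 30y − 225y^3 + 90x^3 − 15x^2 − 30x    [combine like terms]

570xy^2 − 435x^2y − 70xy + 85y^2 + 30y − 225y^3 + 90x^3 − 15x^2 − 30x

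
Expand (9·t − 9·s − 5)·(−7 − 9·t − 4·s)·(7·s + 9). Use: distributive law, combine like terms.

279·s·t − 162·t − 567·s·t^2 − 729·t^2 + 315·s^2·t + 905·s^2 + 992·s + 252·s^3 + 315

(9·t − 9·s − 5)·(−7 − 9·t − 4·s)·(7·s + 9)
= (−63·t − 81·t^2 − 36·s·t + 63·s + 81·s·t + 36·s^2 + 35 + 45·t + 20·s)·(7·s + 9)    [distributive law]
= (−18·t − 81·t^2 + 45·s·t + 83·s + 36·s^2 + 35)·(7·s + 9)    [combine like terms]
= −126·s·t − 162·t − 567·s·t^2 − 729·t^2 + 315·s^2·t + 405·s·t + 581·s^2 + 747·s + 252·s^3 + 324·s^2 + 245·s + 315    [distributive law]
= 279·s·t − 162·t − 567·s·t^2 − 729·t^2 + 315·s^2·t + 905·s^2 + 992·s + 252·s^3 + 315    [combine like terms]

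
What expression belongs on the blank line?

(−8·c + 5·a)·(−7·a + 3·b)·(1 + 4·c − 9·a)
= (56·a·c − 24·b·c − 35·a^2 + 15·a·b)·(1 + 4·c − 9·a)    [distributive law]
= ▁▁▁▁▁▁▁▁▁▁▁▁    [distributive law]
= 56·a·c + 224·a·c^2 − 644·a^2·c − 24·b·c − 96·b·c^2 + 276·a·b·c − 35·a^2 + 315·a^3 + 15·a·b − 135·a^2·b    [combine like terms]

By distributive law:

56·a·c + 224·a·c^2 − 504·a^2·c − 24·b·c − 96·b·c^2 + 216·a·b·c − 35·a^2 − 140·a^2·c + 315·a^3 + 15·a·b + 60·a·b·c − 135·a^2·b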